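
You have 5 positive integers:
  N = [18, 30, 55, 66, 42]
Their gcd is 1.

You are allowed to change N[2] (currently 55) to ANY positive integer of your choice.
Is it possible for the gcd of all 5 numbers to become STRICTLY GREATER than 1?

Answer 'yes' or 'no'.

Answer: yes

Derivation:
Current gcd = 1
gcd of all OTHER numbers (without N[2]=55): gcd([18, 30, 66, 42]) = 6
The new gcd after any change is gcd(6, new_value).
This can be at most 6.
Since 6 > old gcd 1, the gcd CAN increase (e.g., set N[2] = 6).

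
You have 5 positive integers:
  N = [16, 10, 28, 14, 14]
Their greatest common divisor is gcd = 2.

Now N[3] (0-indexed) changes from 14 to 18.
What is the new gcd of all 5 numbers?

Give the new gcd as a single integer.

Answer: 2

Derivation:
Numbers: [16, 10, 28, 14, 14], gcd = 2
Change: index 3, 14 -> 18
gcd of the OTHER numbers (without index 3): gcd([16, 10, 28, 14]) = 2
New gcd = gcd(g_others, new_val) = gcd(2, 18) = 2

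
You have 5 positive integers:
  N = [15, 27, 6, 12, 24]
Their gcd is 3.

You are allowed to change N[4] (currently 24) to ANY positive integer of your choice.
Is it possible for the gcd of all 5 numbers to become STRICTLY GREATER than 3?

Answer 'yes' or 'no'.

Current gcd = 3
gcd of all OTHER numbers (without N[4]=24): gcd([15, 27, 6, 12]) = 3
The new gcd after any change is gcd(3, new_value).
This can be at most 3.
Since 3 = old gcd 3, the gcd can only stay the same or decrease.

Answer: no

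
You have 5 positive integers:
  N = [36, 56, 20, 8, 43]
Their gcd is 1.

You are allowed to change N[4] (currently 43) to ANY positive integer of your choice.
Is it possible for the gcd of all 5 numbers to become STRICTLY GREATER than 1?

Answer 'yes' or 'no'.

Current gcd = 1
gcd of all OTHER numbers (without N[4]=43): gcd([36, 56, 20, 8]) = 4
The new gcd after any change is gcd(4, new_value).
This can be at most 4.
Since 4 > old gcd 1, the gcd CAN increase (e.g., set N[4] = 4).

Answer: yes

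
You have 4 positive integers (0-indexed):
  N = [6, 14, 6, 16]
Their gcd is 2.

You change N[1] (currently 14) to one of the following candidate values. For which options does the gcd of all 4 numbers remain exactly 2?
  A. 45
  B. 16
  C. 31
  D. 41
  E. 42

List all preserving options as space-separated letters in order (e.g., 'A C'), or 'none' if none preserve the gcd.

Old gcd = 2; gcd of others (without N[1]) = 2
New gcd for candidate v: gcd(2, v). Preserves old gcd iff gcd(2, v) = 2.
  Option A: v=45, gcd(2,45)=1 -> changes
  Option B: v=16, gcd(2,16)=2 -> preserves
  Option C: v=31, gcd(2,31)=1 -> changes
  Option D: v=41, gcd(2,41)=1 -> changes
  Option E: v=42, gcd(2,42)=2 -> preserves

Answer: B E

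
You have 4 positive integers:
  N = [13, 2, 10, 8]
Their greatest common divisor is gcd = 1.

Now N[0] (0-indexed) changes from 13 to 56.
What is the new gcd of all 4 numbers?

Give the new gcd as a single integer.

Numbers: [13, 2, 10, 8], gcd = 1
Change: index 0, 13 -> 56
gcd of the OTHER numbers (without index 0): gcd([2, 10, 8]) = 2
New gcd = gcd(g_others, new_val) = gcd(2, 56) = 2

Answer: 2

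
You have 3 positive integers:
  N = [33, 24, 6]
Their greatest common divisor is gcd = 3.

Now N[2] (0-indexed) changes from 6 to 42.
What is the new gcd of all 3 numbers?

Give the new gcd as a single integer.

Numbers: [33, 24, 6], gcd = 3
Change: index 2, 6 -> 42
gcd of the OTHER numbers (without index 2): gcd([33, 24]) = 3
New gcd = gcd(g_others, new_val) = gcd(3, 42) = 3

Answer: 3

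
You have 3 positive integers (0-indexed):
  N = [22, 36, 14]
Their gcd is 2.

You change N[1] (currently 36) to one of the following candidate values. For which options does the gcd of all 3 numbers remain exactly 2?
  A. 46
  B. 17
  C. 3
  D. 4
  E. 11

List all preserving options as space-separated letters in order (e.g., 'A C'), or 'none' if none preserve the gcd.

Old gcd = 2; gcd of others (without N[1]) = 2
New gcd for candidate v: gcd(2, v). Preserves old gcd iff gcd(2, v) = 2.
  Option A: v=46, gcd(2,46)=2 -> preserves
  Option B: v=17, gcd(2,17)=1 -> changes
  Option C: v=3, gcd(2,3)=1 -> changes
  Option D: v=4, gcd(2,4)=2 -> preserves
  Option E: v=11, gcd(2,11)=1 -> changes

Answer: A D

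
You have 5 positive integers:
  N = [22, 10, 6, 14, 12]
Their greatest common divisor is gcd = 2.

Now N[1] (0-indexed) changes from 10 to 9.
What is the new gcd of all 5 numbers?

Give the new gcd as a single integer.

Numbers: [22, 10, 6, 14, 12], gcd = 2
Change: index 1, 10 -> 9
gcd of the OTHER numbers (without index 1): gcd([22, 6, 14, 12]) = 2
New gcd = gcd(g_others, new_val) = gcd(2, 9) = 1

Answer: 1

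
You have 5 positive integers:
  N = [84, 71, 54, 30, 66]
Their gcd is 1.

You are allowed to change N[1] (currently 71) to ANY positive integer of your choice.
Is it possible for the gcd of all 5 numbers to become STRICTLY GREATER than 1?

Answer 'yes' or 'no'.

Answer: yes

Derivation:
Current gcd = 1
gcd of all OTHER numbers (without N[1]=71): gcd([84, 54, 30, 66]) = 6
The new gcd after any change is gcd(6, new_value).
This can be at most 6.
Since 6 > old gcd 1, the gcd CAN increase (e.g., set N[1] = 6).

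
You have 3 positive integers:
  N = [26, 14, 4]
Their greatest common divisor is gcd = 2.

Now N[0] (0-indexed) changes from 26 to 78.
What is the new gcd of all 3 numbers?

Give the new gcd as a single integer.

Answer: 2

Derivation:
Numbers: [26, 14, 4], gcd = 2
Change: index 0, 26 -> 78
gcd of the OTHER numbers (without index 0): gcd([14, 4]) = 2
New gcd = gcd(g_others, new_val) = gcd(2, 78) = 2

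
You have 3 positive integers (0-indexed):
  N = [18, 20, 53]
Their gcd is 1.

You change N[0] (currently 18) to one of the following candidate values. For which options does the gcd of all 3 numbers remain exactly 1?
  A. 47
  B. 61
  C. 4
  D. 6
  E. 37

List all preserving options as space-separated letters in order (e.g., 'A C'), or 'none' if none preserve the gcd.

Old gcd = 1; gcd of others (without N[0]) = 1
New gcd for candidate v: gcd(1, v). Preserves old gcd iff gcd(1, v) = 1.
  Option A: v=47, gcd(1,47)=1 -> preserves
  Option B: v=61, gcd(1,61)=1 -> preserves
  Option C: v=4, gcd(1,4)=1 -> preserves
  Option D: v=6, gcd(1,6)=1 -> preserves
  Option E: v=37, gcd(1,37)=1 -> preserves

Answer: A B C D E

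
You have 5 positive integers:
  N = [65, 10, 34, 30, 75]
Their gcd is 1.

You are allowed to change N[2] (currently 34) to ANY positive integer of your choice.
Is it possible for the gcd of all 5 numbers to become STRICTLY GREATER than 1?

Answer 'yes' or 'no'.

Answer: yes

Derivation:
Current gcd = 1
gcd of all OTHER numbers (without N[2]=34): gcd([65, 10, 30, 75]) = 5
The new gcd after any change is gcd(5, new_value).
This can be at most 5.
Since 5 > old gcd 1, the gcd CAN increase (e.g., set N[2] = 5).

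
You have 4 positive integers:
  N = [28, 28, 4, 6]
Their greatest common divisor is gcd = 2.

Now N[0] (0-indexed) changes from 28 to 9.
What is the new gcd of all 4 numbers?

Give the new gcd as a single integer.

Numbers: [28, 28, 4, 6], gcd = 2
Change: index 0, 28 -> 9
gcd of the OTHER numbers (without index 0): gcd([28, 4, 6]) = 2
New gcd = gcd(g_others, new_val) = gcd(2, 9) = 1

Answer: 1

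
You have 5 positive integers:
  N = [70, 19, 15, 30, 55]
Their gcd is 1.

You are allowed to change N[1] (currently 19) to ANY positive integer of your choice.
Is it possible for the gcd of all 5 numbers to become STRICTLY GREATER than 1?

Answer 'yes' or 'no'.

Answer: yes

Derivation:
Current gcd = 1
gcd of all OTHER numbers (without N[1]=19): gcd([70, 15, 30, 55]) = 5
The new gcd after any change is gcd(5, new_value).
This can be at most 5.
Since 5 > old gcd 1, the gcd CAN increase (e.g., set N[1] = 5).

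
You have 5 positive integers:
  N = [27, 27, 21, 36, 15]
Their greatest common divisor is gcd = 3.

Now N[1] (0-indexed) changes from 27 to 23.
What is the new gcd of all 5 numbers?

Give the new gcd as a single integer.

Answer: 1

Derivation:
Numbers: [27, 27, 21, 36, 15], gcd = 3
Change: index 1, 27 -> 23
gcd of the OTHER numbers (without index 1): gcd([27, 21, 36, 15]) = 3
New gcd = gcd(g_others, new_val) = gcd(3, 23) = 1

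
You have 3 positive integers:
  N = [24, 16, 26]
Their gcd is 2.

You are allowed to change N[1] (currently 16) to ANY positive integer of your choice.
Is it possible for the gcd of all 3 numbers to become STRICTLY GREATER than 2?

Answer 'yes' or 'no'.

Current gcd = 2
gcd of all OTHER numbers (without N[1]=16): gcd([24, 26]) = 2
The new gcd after any change is gcd(2, new_value).
This can be at most 2.
Since 2 = old gcd 2, the gcd can only stay the same or decrease.

Answer: no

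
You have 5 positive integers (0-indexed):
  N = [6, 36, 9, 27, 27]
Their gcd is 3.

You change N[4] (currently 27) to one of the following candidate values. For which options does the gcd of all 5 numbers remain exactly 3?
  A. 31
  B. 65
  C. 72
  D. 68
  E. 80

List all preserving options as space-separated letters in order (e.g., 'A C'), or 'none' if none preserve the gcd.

Old gcd = 3; gcd of others (without N[4]) = 3
New gcd for candidate v: gcd(3, v). Preserves old gcd iff gcd(3, v) = 3.
  Option A: v=31, gcd(3,31)=1 -> changes
  Option B: v=65, gcd(3,65)=1 -> changes
  Option C: v=72, gcd(3,72)=3 -> preserves
  Option D: v=68, gcd(3,68)=1 -> changes
  Option E: v=80, gcd(3,80)=1 -> changes

Answer: C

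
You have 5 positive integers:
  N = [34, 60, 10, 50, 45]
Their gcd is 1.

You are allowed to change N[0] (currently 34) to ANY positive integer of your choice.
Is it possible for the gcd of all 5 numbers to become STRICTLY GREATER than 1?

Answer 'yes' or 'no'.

Current gcd = 1
gcd of all OTHER numbers (without N[0]=34): gcd([60, 10, 50, 45]) = 5
The new gcd after any change is gcd(5, new_value).
This can be at most 5.
Since 5 > old gcd 1, the gcd CAN increase (e.g., set N[0] = 5).

Answer: yes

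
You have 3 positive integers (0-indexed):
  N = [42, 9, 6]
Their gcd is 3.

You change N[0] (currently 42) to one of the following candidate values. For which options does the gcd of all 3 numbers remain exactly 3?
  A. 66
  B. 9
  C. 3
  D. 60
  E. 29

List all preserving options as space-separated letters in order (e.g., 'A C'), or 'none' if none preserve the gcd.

Old gcd = 3; gcd of others (without N[0]) = 3
New gcd for candidate v: gcd(3, v). Preserves old gcd iff gcd(3, v) = 3.
  Option A: v=66, gcd(3,66)=3 -> preserves
  Option B: v=9, gcd(3,9)=3 -> preserves
  Option C: v=3, gcd(3,3)=3 -> preserves
  Option D: v=60, gcd(3,60)=3 -> preserves
  Option E: v=29, gcd(3,29)=1 -> changes

Answer: A B C D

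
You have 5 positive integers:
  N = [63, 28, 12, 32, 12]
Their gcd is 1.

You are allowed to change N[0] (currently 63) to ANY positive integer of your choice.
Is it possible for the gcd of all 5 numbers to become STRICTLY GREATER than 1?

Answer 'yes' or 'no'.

Current gcd = 1
gcd of all OTHER numbers (without N[0]=63): gcd([28, 12, 32, 12]) = 4
The new gcd after any change is gcd(4, new_value).
This can be at most 4.
Since 4 > old gcd 1, the gcd CAN increase (e.g., set N[0] = 4).

Answer: yes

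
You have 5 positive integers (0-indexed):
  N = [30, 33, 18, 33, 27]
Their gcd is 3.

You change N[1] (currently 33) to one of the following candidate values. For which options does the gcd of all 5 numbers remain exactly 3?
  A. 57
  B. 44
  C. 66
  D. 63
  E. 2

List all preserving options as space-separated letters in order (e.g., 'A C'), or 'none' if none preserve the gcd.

Answer: A C D

Derivation:
Old gcd = 3; gcd of others (without N[1]) = 3
New gcd for candidate v: gcd(3, v). Preserves old gcd iff gcd(3, v) = 3.
  Option A: v=57, gcd(3,57)=3 -> preserves
  Option B: v=44, gcd(3,44)=1 -> changes
  Option C: v=66, gcd(3,66)=3 -> preserves
  Option D: v=63, gcd(3,63)=3 -> preserves
  Option E: v=2, gcd(3,2)=1 -> changes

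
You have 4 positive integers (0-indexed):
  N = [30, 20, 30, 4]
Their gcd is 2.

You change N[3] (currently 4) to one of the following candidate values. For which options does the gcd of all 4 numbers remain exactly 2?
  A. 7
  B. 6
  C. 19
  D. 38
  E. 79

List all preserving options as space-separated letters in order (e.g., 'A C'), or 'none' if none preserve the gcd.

Answer: B D

Derivation:
Old gcd = 2; gcd of others (without N[3]) = 10
New gcd for candidate v: gcd(10, v). Preserves old gcd iff gcd(10, v) = 2.
  Option A: v=7, gcd(10,7)=1 -> changes
  Option B: v=6, gcd(10,6)=2 -> preserves
  Option C: v=19, gcd(10,19)=1 -> changes
  Option D: v=38, gcd(10,38)=2 -> preserves
  Option E: v=79, gcd(10,79)=1 -> changes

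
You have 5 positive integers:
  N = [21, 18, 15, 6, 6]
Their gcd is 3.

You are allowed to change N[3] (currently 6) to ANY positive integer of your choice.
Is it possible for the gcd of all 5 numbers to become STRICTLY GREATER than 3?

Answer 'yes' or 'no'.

Answer: no

Derivation:
Current gcd = 3
gcd of all OTHER numbers (without N[3]=6): gcd([21, 18, 15, 6]) = 3
The new gcd after any change is gcd(3, new_value).
This can be at most 3.
Since 3 = old gcd 3, the gcd can only stay the same or decrease.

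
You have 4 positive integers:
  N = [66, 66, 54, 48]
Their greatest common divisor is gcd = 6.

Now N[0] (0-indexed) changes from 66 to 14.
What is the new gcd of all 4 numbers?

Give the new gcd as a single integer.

Answer: 2

Derivation:
Numbers: [66, 66, 54, 48], gcd = 6
Change: index 0, 66 -> 14
gcd of the OTHER numbers (without index 0): gcd([66, 54, 48]) = 6
New gcd = gcd(g_others, new_val) = gcd(6, 14) = 2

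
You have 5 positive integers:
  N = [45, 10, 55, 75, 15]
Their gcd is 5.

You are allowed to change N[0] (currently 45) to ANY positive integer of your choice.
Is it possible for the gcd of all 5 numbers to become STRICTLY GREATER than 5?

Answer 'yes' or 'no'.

Answer: no

Derivation:
Current gcd = 5
gcd of all OTHER numbers (without N[0]=45): gcd([10, 55, 75, 15]) = 5
The new gcd after any change is gcd(5, new_value).
This can be at most 5.
Since 5 = old gcd 5, the gcd can only stay the same or decrease.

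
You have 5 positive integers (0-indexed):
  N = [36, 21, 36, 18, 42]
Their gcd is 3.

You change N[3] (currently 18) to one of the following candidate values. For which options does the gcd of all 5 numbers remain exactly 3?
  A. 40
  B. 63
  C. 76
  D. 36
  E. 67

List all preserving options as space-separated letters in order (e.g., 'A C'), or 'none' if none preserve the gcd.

Old gcd = 3; gcd of others (without N[3]) = 3
New gcd for candidate v: gcd(3, v). Preserves old gcd iff gcd(3, v) = 3.
  Option A: v=40, gcd(3,40)=1 -> changes
  Option B: v=63, gcd(3,63)=3 -> preserves
  Option C: v=76, gcd(3,76)=1 -> changes
  Option D: v=36, gcd(3,36)=3 -> preserves
  Option E: v=67, gcd(3,67)=1 -> changes

Answer: B D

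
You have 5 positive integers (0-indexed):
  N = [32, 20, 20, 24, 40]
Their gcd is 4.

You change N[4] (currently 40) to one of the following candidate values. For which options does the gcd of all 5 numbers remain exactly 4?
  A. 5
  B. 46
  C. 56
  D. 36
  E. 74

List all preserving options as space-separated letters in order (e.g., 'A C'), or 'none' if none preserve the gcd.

Old gcd = 4; gcd of others (without N[4]) = 4
New gcd for candidate v: gcd(4, v). Preserves old gcd iff gcd(4, v) = 4.
  Option A: v=5, gcd(4,5)=1 -> changes
  Option B: v=46, gcd(4,46)=2 -> changes
  Option C: v=56, gcd(4,56)=4 -> preserves
  Option D: v=36, gcd(4,36)=4 -> preserves
  Option E: v=74, gcd(4,74)=2 -> changes

Answer: C D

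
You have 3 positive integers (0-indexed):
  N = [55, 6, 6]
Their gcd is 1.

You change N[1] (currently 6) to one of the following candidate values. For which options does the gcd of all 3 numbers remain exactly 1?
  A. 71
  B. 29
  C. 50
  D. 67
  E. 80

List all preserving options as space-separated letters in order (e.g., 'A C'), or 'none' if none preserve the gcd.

Old gcd = 1; gcd of others (without N[1]) = 1
New gcd for candidate v: gcd(1, v). Preserves old gcd iff gcd(1, v) = 1.
  Option A: v=71, gcd(1,71)=1 -> preserves
  Option B: v=29, gcd(1,29)=1 -> preserves
  Option C: v=50, gcd(1,50)=1 -> preserves
  Option D: v=67, gcd(1,67)=1 -> preserves
  Option E: v=80, gcd(1,80)=1 -> preserves

Answer: A B C D E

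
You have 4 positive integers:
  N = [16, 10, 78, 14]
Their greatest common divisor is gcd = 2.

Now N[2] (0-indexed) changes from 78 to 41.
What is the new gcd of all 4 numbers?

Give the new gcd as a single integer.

Answer: 1

Derivation:
Numbers: [16, 10, 78, 14], gcd = 2
Change: index 2, 78 -> 41
gcd of the OTHER numbers (without index 2): gcd([16, 10, 14]) = 2
New gcd = gcd(g_others, new_val) = gcd(2, 41) = 1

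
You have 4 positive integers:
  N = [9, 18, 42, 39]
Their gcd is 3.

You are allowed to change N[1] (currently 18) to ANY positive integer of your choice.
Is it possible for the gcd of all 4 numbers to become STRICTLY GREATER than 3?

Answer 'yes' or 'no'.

Answer: no

Derivation:
Current gcd = 3
gcd of all OTHER numbers (without N[1]=18): gcd([9, 42, 39]) = 3
The new gcd after any change is gcd(3, new_value).
This can be at most 3.
Since 3 = old gcd 3, the gcd can only stay the same or decrease.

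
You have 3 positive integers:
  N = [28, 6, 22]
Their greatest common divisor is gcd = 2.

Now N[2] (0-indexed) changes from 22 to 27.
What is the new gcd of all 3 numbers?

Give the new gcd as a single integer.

Numbers: [28, 6, 22], gcd = 2
Change: index 2, 22 -> 27
gcd of the OTHER numbers (without index 2): gcd([28, 6]) = 2
New gcd = gcd(g_others, new_val) = gcd(2, 27) = 1

Answer: 1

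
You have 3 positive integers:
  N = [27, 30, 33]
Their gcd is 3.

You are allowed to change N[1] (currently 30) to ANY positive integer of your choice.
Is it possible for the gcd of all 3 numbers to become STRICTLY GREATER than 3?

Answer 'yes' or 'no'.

Current gcd = 3
gcd of all OTHER numbers (without N[1]=30): gcd([27, 33]) = 3
The new gcd after any change is gcd(3, new_value).
This can be at most 3.
Since 3 = old gcd 3, the gcd can only stay the same or decrease.

Answer: no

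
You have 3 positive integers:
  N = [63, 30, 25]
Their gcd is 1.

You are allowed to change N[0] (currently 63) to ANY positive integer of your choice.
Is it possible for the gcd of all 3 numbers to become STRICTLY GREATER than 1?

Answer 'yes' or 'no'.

Answer: yes

Derivation:
Current gcd = 1
gcd of all OTHER numbers (without N[0]=63): gcd([30, 25]) = 5
The new gcd after any change is gcd(5, new_value).
This can be at most 5.
Since 5 > old gcd 1, the gcd CAN increase (e.g., set N[0] = 5).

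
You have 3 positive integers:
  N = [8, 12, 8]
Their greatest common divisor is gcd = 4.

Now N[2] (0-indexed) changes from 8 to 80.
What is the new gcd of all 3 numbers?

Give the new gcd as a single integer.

Numbers: [8, 12, 8], gcd = 4
Change: index 2, 8 -> 80
gcd of the OTHER numbers (without index 2): gcd([8, 12]) = 4
New gcd = gcd(g_others, new_val) = gcd(4, 80) = 4

Answer: 4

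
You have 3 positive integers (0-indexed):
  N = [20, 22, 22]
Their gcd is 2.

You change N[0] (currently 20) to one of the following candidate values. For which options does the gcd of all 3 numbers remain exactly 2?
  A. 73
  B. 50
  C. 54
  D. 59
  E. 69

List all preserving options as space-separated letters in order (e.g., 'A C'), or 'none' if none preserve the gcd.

Answer: B C

Derivation:
Old gcd = 2; gcd of others (without N[0]) = 22
New gcd for candidate v: gcd(22, v). Preserves old gcd iff gcd(22, v) = 2.
  Option A: v=73, gcd(22,73)=1 -> changes
  Option B: v=50, gcd(22,50)=2 -> preserves
  Option C: v=54, gcd(22,54)=2 -> preserves
  Option D: v=59, gcd(22,59)=1 -> changes
  Option E: v=69, gcd(22,69)=1 -> changes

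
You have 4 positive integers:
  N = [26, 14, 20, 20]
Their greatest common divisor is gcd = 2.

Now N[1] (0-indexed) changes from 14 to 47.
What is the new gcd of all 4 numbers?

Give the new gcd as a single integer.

Numbers: [26, 14, 20, 20], gcd = 2
Change: index 1, 14 -> 47
gcd of the OTHER numbers (without index 1): gcd([26, 20, 20]) = 2
New gcd = gcd(g_others, new_val) = gcd(2, 47) = 1

Answer: 1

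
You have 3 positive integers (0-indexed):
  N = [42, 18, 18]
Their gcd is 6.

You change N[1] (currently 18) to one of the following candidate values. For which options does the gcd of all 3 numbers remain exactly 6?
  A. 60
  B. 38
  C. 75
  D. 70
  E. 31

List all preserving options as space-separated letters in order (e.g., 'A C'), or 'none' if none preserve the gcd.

Answer: A

Derivation:
Old gcd = 6; gcd of others (without N[1]) = 6
New gcd for candidate v: gcd(6, v). Preserves old gcd iff gcd(6, v) = 6.
  Option A: v=60, gcd(6,60)=6 -> preserves
  Option B: v=38, gcd(6,38)=2 -> changes
  Option C: v=75, gcd(6,75)=3 -> changes
  Option D: v=70, gcd(6,70)=2 -> changes
  Option E: v=31, gcd(6,31)=1 -> changes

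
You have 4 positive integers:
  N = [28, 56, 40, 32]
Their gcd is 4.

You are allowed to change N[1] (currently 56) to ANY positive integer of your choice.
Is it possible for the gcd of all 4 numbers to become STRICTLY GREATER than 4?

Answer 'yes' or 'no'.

Current gcd = 4
gcd of all OTHER numbers (without N[1]=56): gcd([28, 40, 32]) = 4
The new gcd after any change is gcd(4, new_value).
This can be at most 4.
Since 4 = old gcd 4, the gcd can only stay the same or decrease.

Answer: no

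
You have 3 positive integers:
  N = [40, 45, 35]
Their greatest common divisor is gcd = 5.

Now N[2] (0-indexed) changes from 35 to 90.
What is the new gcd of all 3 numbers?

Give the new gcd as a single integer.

Answer: 5

Derivation:
Numbers: [40, 45, 35], gcd = 5
Change: index 2, 35 -> 90
gcd of the OTHER numbers (without index 2): gcd([40, 45]) = 5
New gcd = gcd(g_others, new_val) = gcd(5, 90) = 5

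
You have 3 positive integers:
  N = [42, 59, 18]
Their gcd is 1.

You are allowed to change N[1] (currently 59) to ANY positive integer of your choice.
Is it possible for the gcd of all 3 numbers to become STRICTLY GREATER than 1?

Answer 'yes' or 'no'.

Answer: yes

Derivation:
Current gcd = 1
gcd of all OTHER numbers (without N[1]=59): gcd([42, 18]) = 6
The new gcd after any change is gcd(6, new_value).
This can be at most 6.
Since 6 > old gcd 1, the gcd CAN increase (e.g., set N[1] = 6).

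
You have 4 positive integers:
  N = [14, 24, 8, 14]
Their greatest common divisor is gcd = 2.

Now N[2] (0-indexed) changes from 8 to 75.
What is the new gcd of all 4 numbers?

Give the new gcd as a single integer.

Numbers: [14, 24, 8, 14], gcd = 2
Change: index 2, 8 -> 75
gcd of the OTHER numbers (without index 2): gcd([14, 24, 14]) = 2
New gcd = gcd(g_others, new_val) = gcd(2, 75) = 1

Answer: 1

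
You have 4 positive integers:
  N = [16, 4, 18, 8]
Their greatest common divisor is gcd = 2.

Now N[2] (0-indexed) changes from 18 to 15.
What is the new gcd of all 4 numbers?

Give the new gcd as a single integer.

Answer: 1

Derivation:
Numbers: [16, 4, 18, 8], gcd = 2
Change: index 2, 18 -> 15
gcd of the OTHER numbers (without index 2): gcd([16, 4, 8]) = 4
New gcd = gcd(g_others, new_val) = gcd(4, 15) = 1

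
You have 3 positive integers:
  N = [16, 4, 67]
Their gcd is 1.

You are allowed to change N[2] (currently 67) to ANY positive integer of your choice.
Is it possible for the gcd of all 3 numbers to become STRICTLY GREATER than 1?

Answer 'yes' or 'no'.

Answer: yes

Derivation:
Current gcd = 1
gcd of all OTHER numbers (without N[2]=67): gcd([16, 4]) = 4
The new gcd after any change is gcd(4, new_value).
This can be at most 4.
Since 4 > old gcd 1, the gcd CAN increase (e.g., set N[2] = 4).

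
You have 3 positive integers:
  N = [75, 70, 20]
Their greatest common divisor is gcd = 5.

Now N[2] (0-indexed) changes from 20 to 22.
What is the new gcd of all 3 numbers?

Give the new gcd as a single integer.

Numbers: [75, 70, 20], gcd = 5
Change: index 2, 20 -> 22
gcd of the OTHER numbers (without index 2): gcd([75, 70]) = 5
New gcd = gcd(g_others, new_val) = gcd(5, 22) = 1

Answer: 1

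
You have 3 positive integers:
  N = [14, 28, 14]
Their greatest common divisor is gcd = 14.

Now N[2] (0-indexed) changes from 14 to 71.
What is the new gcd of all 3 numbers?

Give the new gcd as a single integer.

Answer: 1

Derivation:
Numbers: [14, 28, 14], gcd = 14
Change: index 2, 14 -> 71
gcd of the OTHER numbers (without index 2): gcd([14, 28]) = 14
New gcd = gcd(g_others, new_val) = gcd(14, 71) = 1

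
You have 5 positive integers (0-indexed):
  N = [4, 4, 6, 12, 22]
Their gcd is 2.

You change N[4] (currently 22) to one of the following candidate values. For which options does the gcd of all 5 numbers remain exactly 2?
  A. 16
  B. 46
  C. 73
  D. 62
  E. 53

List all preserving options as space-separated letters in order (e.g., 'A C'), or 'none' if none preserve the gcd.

Old gcd = 2; gcd of others (without N[4]) = 2
New gcd for candidate v: gcd(2, v). Preserves old gcd iff gcd(2, v) = 2.
  Option A: v=16, gcd(2,16)=2 -> preserves
  Option B: v=46, gcd(2,46)=2 -> preserves
  Option C: v=73, gcd(2,73)=1 -> changes
  Option D: v=62, gcd(2,62)=2 -> preserves
  Option E: v=53, gcd(2,53)=1 -> changes

Answer: A B D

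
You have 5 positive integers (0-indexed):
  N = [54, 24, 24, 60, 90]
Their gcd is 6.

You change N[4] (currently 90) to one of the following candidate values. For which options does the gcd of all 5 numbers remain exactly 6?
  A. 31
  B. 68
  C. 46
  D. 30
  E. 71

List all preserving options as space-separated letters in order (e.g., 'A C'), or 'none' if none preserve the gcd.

Answer: D

Derivation:
Old gcd = 6; gcd of others (without N[4]) = 6
New gcd for candidate v: gcd(6, v). Preserves old gcd iff gcd(6, v) = 6.
  Option A: v=31, gcd(6,31)=1 -> changes
  Option B: v=68, gcd(6,68)=2 -> changes
  Option C: v=46, gcd(6,46)=2 -> changes
  Option D: v=30, gcd(6,30)=6 -> preserves
  Option E: v=71, gcd(6,71)=1 -> changes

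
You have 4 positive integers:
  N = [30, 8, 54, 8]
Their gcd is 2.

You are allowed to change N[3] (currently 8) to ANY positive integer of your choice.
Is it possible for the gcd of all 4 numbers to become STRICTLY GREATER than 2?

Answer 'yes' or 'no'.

Answer: no

Derivation:
Current gcd = 2
gcd of all OTHER numbers (without N[3]=8): gcd([30, 8, 54]) = 2
The new gcd after any change is gcd(2, new_value).
This can be at most 2.
Since 2 = old gcd 2, the gcd can only stay the same or decrease.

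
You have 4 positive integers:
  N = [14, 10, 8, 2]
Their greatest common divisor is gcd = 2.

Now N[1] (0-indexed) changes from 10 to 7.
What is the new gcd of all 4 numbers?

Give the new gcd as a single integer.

Answer: 1

Derivation:
Numbers: [14, 10, 8, 2], gcd = 2
Change: index 1, 10 -> 7
gcd of the OTHER numbers (without index 1): gcd([14, 8, 2]) = 2
New gcd = gcd(g_others, new_val) = gcd(2, 7) = 1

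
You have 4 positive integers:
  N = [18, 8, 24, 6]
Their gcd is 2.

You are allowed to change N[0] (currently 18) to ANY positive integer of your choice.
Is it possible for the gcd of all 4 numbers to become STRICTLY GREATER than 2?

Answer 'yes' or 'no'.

Answer: no

Derivation:
Current gcd = 2
gcd of all OTHER numbers (without N[0]=18): gcd([8, 24, 6]) = 2
The new gcd after any change is gcd(2, new_value).
This can be at most 2.
Since 2 = old gcd 2, the gcd can only stay the same or decrease.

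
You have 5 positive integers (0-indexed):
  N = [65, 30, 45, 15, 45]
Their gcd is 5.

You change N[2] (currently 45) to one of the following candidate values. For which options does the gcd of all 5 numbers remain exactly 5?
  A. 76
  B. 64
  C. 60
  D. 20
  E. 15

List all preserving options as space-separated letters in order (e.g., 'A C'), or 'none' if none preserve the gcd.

Answer: C D E

Derivation:
Old gcd = 5; gcd of others (without N[2]) = 5
New gcd for candidate v: gcd(5, v). Preserves old gcd iff gcd(5, v) = 5.
  Option A: v=76, gcd(5,76)=1 -> changes
  Option B: v=64, gcd(5,64)=1 -> changes
  Option C: v=60, gcd(5,60)=5 -> preserves
  Option D: v=20, gcd(5,20)=5 -> preserves
  Option E: v=15, gcd(5,15)=5 -> preserves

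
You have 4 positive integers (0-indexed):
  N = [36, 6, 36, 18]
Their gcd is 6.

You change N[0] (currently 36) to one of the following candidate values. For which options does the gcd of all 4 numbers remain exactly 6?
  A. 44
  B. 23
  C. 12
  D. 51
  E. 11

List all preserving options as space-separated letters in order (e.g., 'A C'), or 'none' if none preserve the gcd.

Old gcd = 6; gcd of others (without N[0]) = 6
New gcd for candidate v: gcd(6, v). Preserves old gcd iff gcd(6, v) = 6.
  Option A: v=44, gcd(6,44)=2 -> changes
  Option B: v=23, gcd(6,23)=1 -> changes
  Option C: v=12, gcd(6,12)=6 -> preserves
  Option D: v=51, gcd(6,51)=3 -> changes
  Option E: v=11, gcd(6,11)=1 -> changes

Answer: C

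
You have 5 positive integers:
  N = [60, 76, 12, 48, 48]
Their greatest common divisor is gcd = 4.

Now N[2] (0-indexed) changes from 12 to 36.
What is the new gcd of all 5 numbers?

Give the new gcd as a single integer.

Numbers: [60, 76, 12, 48, 48], gcd = 4
Change: index 2, 12 -> 36
gcd of the OTHER numbers (without index 2): gcd([60, 76, 48, 48]) = 4
New gcd = gcd(g_others, new_val) = gcd(4, 36) = 4

Answer: 4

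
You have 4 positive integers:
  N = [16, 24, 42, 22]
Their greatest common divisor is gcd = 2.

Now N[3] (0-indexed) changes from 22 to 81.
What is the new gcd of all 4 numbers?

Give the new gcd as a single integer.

Numbers: [16, 24, 42, 22], gcd = 2
Change: index 3, 22 -> 81
gcd of the OTHER numbers (without index 3): gcd([16, 24, 42]) = 2
New gcd = gcd(g_others, new_val) = gcd(2, 81) = 1

Answer: 1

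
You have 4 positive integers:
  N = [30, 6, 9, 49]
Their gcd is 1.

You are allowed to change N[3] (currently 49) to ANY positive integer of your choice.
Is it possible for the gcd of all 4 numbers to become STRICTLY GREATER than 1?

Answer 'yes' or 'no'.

Current gcd = 1
gcd of all OTHER numbers (without N[3]=49): gcd([30, 6, 9]) = 3
The new gcd after any change is gcd(3, new_value).
This can be at most 3.
Since 3 > old gcd 1, the gcd CAN increase (e.g., set N[3] = 3).

Answer: yes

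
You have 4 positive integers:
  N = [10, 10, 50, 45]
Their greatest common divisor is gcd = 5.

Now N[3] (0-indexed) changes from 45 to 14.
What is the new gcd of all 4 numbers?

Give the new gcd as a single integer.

Answer: 2

Derivation:
Numbers: [10, 10, 50, 45], gcd = 5
Change: index 3, 45 -> 14
gcd of the OTHER numbers (without index 3): gcd([10, 10, 50]) = 10
New gcd = gcd(g_others, new_val) = gcd(10, 14) = 2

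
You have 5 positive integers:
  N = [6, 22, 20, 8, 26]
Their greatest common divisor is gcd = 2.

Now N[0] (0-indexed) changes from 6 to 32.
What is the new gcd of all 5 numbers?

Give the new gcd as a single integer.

Numbers: [6, 22, 20, 8, 26], gcd = 2
Change: index 0, 6 -> 32
gcd of the OTHER numbers (without index 0): gcd([22, 20, 8, 26]) = 2
New gcd = gcd(g_others, new_val) = gcd(2, 32) = 2

Answer: 2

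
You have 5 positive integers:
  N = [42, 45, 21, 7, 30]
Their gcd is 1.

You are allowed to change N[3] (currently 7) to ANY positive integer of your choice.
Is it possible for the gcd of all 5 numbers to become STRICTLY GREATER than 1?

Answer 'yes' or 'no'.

Answer: yes

Derivation:
Current gcd = 1
gcd of all OTHER numbers (without N[3]=7): gcd([42, 45, 21, 30]) = 3
The new gcd after any change is gcd(3, new_value).
This can be at most 3.
Since 3 > old gcd 1, the gcd CAN increase (e.g., set N[3] = 3).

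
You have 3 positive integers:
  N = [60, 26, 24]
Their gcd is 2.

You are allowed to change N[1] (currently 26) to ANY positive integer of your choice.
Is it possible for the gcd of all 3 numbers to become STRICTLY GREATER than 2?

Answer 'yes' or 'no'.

Answer: yes

Derivation:
Current gcd = 2
gcd of all OTHER numbers (without N[1]=26): gcd([60, 24]) = 12
The new gcd after any change is gcd(12, new_value).
This can be at most 12.
Since 12 > old gcd 2, the gcd CAN increase (e.g., set N[1] = 12).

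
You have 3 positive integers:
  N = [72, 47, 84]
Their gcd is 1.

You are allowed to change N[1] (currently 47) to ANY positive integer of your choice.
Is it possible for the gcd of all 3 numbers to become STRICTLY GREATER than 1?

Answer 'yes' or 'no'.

Current gcd = 1
gcd of all OTHER numbers (without N[1]=47): gcd([72, 84]) = 12
The new gcd after any change is gcd(12, new_value).
This can be at most 12.
Since 12 > old gcd 1, the gcd CAN increase (e.g., set N[1] = 12).

Answer: yes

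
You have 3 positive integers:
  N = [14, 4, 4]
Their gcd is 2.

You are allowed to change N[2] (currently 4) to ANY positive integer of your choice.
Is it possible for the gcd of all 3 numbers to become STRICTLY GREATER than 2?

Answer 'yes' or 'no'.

Current gcd = 2
gcd of all OTHER numbers (without N[2]=4): gcd([14, 4]) = 2
The new gcd after any change is gcd(2, new_value).
This can be at most 2.
Since 2 = old gcd 2, the gcd can only stay the same or decrease.

Answer: no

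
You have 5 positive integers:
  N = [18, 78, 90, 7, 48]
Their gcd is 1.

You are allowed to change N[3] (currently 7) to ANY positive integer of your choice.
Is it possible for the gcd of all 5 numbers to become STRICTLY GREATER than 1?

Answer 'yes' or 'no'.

Answer: yes

Derivation:
Current gcd = 1
gcd of all OTHER numbers (without N[3]=7): gcd([18, 78, 90, 48]) = 6
The new gcd after any change is gcd(6, new_value).
This can be at most 6.
Since 6 > old gcd 1, the gcd CAN increase (e.g., set N[3] = 6).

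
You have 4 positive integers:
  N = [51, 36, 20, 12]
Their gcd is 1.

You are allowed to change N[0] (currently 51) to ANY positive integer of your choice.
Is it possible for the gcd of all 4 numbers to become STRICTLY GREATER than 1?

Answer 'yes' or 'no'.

Answer: yes

Derivation:
Current gcd = 1
gcd of all OTHER numbers (without N[0]=51): gcd([36, 20, 12]) = 4
The new gcd after any change is gcd(4, new_value).
This can be at most 4.
Since 4 > old gcd 1, the gcd CAN increase (e.g., set N[0] = 4).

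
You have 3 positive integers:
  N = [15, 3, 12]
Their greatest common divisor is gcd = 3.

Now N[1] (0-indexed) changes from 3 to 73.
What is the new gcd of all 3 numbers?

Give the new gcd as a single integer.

Numbers: [15, 3, 12], gcd = 3
Change: index 1, 3 -> 73
gcd of the OTHER numbers (without index 1): gcd([15, 12]) = 3
New gcd = gcd(g_others, new_val) = gcd(3, 73) = 1

Answer: 1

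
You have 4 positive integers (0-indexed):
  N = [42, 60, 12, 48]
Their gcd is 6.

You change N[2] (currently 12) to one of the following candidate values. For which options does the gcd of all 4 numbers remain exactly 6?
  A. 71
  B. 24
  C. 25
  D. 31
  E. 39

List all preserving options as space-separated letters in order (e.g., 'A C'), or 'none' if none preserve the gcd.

Answer: B

Derivation:
Old gcd = 6; gcd of others (without N[2]) = 6
New gcd for candidate v: gcd(6, v). Preserves old gcd iff gcd(6, v) = 6.
  Option A: v=71, gcd(6,71)=1 -> changes
  Option B: v=24, gcd(6,24)=6 -> preserves
  Option C: v=25, gcd(6,25)=1 -> changes
  Option D: v=31, gcd(6,31)=1 -> changes
  Option E: v=39, gcd(6,39)=3 -> changes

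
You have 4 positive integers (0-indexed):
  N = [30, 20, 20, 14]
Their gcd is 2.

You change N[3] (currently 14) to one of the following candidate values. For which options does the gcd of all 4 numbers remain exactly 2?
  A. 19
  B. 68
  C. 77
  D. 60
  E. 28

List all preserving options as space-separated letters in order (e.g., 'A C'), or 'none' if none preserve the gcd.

Old gcd = 2; gcd of others (without N[3]) = 10
New gcd for candidate v: gcd(10, v). Preserves old gcd iff gcd(10, v) = 2.
  Option A: v=19, gcd(10,19)=1 -> changes
  Option B: v=68, gcd(10,68)=2 -> preserves
  Option C: v=77, gcd(10,77)=1 -> changes
  Option D: v=60, gcd(10,60)=10 -> changes
  Option E: v=28, gcd(10,28)=2 -> preserves

Answer: B E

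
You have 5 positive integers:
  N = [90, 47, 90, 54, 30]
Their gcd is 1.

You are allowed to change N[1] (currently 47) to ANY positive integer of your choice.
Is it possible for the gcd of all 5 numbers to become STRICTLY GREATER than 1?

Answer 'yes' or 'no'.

Answer: yes

Derivation:
Current gcd = 1
gcd of all OTHER numbers (without N[1]=47): gcd([90, 90, 54, 30]) = 6
The new gcd after any change is gcd(6, new_value).
This can be at most 6.
Since 6 > old gcd 1, the gcd CAN increase (e.g., set N[1] = 6).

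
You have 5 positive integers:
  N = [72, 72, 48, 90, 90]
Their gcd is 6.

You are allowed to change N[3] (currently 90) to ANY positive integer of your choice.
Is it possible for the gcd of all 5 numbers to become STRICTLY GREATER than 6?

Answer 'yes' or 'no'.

Answer: no

Derivation:
Current gcd = 6
gcd of all OTHER numbers (without N[3]=90): gcd([72, 72, 48, 90]) = 6
The new gcd after any change is gcd(6, new_value).
This can be at most 6.
Since 6 = old gcd 6, the gcd can only stay the same or decrease.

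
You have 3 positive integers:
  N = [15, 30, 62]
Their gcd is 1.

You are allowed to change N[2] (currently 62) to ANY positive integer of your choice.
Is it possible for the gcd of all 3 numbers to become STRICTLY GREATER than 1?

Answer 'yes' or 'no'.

Answer: yes

Derivation:
Current gcd = 1
gcd of all OTHER numbers (without N[2]=62): gcd([15, 30]) = 15
The new gcd after any change is gcd(15, new_value).
This can be at most 15.
Since 15 > old gcd 1, the gcd CAN increase (e.g., set N[2] = 15).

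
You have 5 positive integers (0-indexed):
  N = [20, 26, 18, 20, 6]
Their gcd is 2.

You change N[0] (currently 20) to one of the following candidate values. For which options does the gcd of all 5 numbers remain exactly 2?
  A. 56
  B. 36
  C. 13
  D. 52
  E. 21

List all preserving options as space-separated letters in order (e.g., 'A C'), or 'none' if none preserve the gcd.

Old gcd = 2; gcd of others (without N[0]) = 2
New gcd for candidate v: gcd(2, v). Preserves old gcd iff gcd(2, v) = 2.
  Option A: v=56, gcd(2,56)=2 -> preserves
  Option B: v=36, gcd(2,36)=2 -> preserves
  Option C: v=13, gcd(2,13)=1 -> changes
  Option D: v=52, gcd(2,52)=2 -> preserves
  Option E: v=21, gcd(2,21)=1 -> changes

Answer: A B D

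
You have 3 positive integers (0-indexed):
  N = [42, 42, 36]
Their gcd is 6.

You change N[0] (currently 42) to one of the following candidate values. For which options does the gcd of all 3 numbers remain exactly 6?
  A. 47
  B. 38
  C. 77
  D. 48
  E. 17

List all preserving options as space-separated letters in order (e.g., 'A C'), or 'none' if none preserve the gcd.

Old gcd = 6; gcd of others (without N[0]) = 6
New gcd for candidate v: gcd(6, v). Preserves old gcd iff gcd(6, v) = 6.
  Option A: v=47, gcd(6,47)=1 -> changes
  Option B: v=38, gcd(6,38)=2 -> changes
  Option C: v=77, gcd(6,77)=1 -> changes
  Option D: v=48, gcd(6,48)=6 -> preserves
  Option E: v=17, gcd(6,17)=1 -> changes

Answer: D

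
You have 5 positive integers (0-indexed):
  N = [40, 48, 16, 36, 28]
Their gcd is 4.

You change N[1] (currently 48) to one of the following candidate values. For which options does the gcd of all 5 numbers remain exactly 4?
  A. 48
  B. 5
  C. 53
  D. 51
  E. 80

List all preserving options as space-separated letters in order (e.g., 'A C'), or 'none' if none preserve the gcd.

Answer: A E

Derivation:
Old gcd = 4; gcd of others (without N[1]) = 4
New gcd for candidate v: gcd(4, v). Preserves old gcd iff gcd(4, v) = 4.
  Option A: v=48, gcd(4,48)=4 -> preserves
  Option B: v=5, gcd(4,5)=1 -> changes
  Option C: v=53, gcd(4,53)=1 -> changes
  Option D: v=51, gcd(4,51)=1 -> changes
  Option E: v=80, gcd(4,80)=4 -> preserves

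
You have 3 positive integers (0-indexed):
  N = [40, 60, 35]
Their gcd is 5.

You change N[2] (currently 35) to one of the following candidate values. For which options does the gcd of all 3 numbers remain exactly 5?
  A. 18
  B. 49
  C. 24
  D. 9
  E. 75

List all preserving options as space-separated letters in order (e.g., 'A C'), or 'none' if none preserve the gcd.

Answer: E

Derivation:
Old gcd = 5; gcd of others (without N[2]) = 20
New gcd for candidate v: gcd(20, v). Preserves old gcd iff gcd(20, v) = 5.
  Option A: v=18, gcd(20,18)=2 -> changes
  Option B: v=49, gcd(20,49)=1 -> changes
  Option C: v=24, gcd(20,24)=4 -> changes
  Option D: v=9, gcd(20,9)=1 -> changes
  Option E: v=75, gcd(20,75)=5 -> preserves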